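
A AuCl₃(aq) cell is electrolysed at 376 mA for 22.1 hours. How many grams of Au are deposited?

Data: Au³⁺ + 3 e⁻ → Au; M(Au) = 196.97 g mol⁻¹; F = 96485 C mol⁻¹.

Q = I·t = 0.3760 A × 79560 s = 29910 C.
n(e⁻) = Q/F = 29910 / 96485 = 0.3100 mol.
Au³⁺ + 3 e⁻ → Au, so n(Au) = n(e⁻)/3 = 0.1033 mol.
m = n·M = 0.1033 × 196.97 = 20.4 g.

20.4 g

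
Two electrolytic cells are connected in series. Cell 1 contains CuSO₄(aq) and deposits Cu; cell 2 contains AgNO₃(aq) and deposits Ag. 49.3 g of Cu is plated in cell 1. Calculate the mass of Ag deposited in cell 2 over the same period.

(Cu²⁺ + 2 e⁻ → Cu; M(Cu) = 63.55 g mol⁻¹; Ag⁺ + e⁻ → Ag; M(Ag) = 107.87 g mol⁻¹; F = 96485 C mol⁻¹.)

n(Cu) = 49.3 / 63.55 = 0.7758 mol.
Since Cu²⁺ + 2 e⁻ → Cu, n(e⁻) passed = 2 × 0.7758 = 1.552 mol.
Cells in series carry the same charge, so the same 1.552 mol of electrons passes through cell 2.
Ag⁺ + e⁻ → Ag, so n(Ag) = 1.552 / 1 = 1.552 mol.
m(Ag) = 1.552 × 107.87 = 167 g.

167 g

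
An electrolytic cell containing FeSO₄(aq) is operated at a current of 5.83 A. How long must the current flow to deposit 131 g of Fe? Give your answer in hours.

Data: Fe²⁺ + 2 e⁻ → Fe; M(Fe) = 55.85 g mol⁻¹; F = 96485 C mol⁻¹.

21.6 h

n(Fe) = m/M = 131 / 55.85 = 2.346 mol.
Each Fe atom requires 2 electrons, so n(e⁻) = 2 × 2.346 = 4.691 mol.
Q = n(e⁻)·F = 4.691 × 96485 = 452600 C.
t = Q/I = 452600 / 5.830 A = 77640 s = 21.6 h.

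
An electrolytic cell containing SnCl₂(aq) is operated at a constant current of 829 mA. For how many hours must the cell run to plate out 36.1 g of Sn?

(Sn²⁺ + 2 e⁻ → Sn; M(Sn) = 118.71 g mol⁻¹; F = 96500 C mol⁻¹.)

19.7 h

n(Sn) = m/M = 36.1 / 118.71 = 0.3041 mol.
Each Sn atom requires 2 electrons, so n(e⁻) = 2 × 0.3041 = 0.6082 mol.
Q = n(e⁻)·F = 0.6082 × 96500 = 58690 C.
t = Q/I = 58690 / 0.8290 A = 70800 s = 19.7 h.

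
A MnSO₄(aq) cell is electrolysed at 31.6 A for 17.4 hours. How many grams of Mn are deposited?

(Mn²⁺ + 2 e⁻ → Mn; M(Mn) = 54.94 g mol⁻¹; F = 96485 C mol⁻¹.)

564 g

Q = I·t = 31.60 A × 62640 s = 1979000 C.
n(e⁻) = Q/F = 1979000 / 96485 = 20.52 mol.
Mn²⁺ + 2 e⁻ → Mn, so n(Mn) = n(e⁻)/2 = 10.26 mol.
m = n·M = 10.26 × 54.94 = 564 g.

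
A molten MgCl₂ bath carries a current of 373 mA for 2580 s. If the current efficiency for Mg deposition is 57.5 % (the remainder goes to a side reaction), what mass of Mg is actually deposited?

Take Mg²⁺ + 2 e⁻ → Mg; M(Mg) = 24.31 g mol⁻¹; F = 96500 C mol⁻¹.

Q = I·t = 0.3730 × 2580.0 = 962.3 C.
n(e⁻) = 962.3/96500 = 0.009972 mol; theoretically n(Mg) = 0.009972/2 = 0.004986 mol, m_theo = 0.1212 g.
At 57.5 % efficiency, m_actual = 0.575 × 0.1212 = 0.0697 g.

0.0697 g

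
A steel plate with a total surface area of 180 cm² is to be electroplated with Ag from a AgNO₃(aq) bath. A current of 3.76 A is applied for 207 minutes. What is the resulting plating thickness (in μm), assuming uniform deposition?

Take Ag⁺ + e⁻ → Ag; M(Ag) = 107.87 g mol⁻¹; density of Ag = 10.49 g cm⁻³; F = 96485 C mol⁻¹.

Q = I·t = 3.760 × 12420 = 46700 C; n(e⁻) = 0.4840 mol.
n(Ag) = n(e⁻)/1 = 0.4840 mol, so m = 0.4840 × 107.87 = 52.21 g.
Volume = m/ρ = 52.21 / 10.49 = 4.977 cm³.
Thickness = V/A = 4.977 / 180 = 0.0277 cm = 277 μm.

277 μm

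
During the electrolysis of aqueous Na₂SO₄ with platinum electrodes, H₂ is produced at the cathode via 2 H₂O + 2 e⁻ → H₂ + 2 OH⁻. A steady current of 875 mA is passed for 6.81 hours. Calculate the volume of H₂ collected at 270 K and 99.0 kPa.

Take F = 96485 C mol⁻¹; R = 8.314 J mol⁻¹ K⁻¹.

2.52 L

Q = I·t = 0.8750 A × 24516 s = 21450 C.
n(e⁻) = Q/F = 21450 / 96485 = 0.2223 mol.
2 electrons are transferred per H₂ molecule, so n(H₂) = 0.2223 / 2 = 0.1112 mol.
V = nRT/P = (0.1112 × 8.314 × 270) / (99.0 × 10³ Pa) = 0.00252 m³ = 2.52 L.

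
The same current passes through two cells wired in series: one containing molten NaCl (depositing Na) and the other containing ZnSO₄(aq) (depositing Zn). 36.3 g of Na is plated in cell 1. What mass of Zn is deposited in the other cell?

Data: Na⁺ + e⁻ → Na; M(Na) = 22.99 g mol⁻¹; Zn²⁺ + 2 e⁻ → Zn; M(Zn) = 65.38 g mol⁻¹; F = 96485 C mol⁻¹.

51.6 g

n(Na) = 36.3 / 22.99 = 1.579 mol.
Since Na⁺ + e⁻ → Na, n(e⁻) passed = 1 × 1.579 = 1.579 mol.
Cells in series carry the same charge, so the same 1.579 mol of electrons passes through cell 2.
Zn²⁺ + 2 e⁻ → Zn, so n(Zn) = 1.579 / 2 = 0.7895 mol.
m(Zn) = 0.7895 × 65.38 = 51.6 g.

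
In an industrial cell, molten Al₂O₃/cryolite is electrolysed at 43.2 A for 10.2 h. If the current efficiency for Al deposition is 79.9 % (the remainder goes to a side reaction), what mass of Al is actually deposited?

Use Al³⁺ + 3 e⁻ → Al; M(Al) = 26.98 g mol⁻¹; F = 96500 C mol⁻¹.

118 g

Q = I·t = 43.20 × 36720 = 1586000 C.
n(e⁻) = 1586000/96500 = 16.44 mol; theoretically n(Al) = 16.44/3 = 5.479 mol, m_theo = 147.8 g.
At 79.9 % efficiency, m_actual = 0.799 × 147.8 = 118 g.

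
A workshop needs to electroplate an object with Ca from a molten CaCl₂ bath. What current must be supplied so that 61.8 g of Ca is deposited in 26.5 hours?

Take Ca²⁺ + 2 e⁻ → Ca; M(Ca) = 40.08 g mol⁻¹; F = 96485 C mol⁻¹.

n(Ca) = 61.8 / 40.08 = 1.542 mol.
n(e⁻) = 2 × 1.542 = 3.084 mol.
Q = n(e⁻)·F = 3.084 × 96485 = 297500 C.
I = Q/t = 297500 / 95400 s = 3.12 A.

3.12 A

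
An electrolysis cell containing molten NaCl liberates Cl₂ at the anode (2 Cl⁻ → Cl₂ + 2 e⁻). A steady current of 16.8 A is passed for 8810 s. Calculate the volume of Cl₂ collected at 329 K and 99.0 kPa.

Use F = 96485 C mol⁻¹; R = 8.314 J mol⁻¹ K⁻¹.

Q = I·t = 16.80 A × 8810.0 s = 148000 C.
n(e⁻) = Q/F = 148000 / 96485 = 1.534 mol.
2 electrons are transferred per Cl₂ molecule, so n(Cl₂) = 1.534 / 2 = 0.7670 mol.
V = nRT/P = (0.7670 × 8.314 × 329) / (99.0 × 10³ Pa) = 0.0212 m³ = 21.2 L.

21.2 L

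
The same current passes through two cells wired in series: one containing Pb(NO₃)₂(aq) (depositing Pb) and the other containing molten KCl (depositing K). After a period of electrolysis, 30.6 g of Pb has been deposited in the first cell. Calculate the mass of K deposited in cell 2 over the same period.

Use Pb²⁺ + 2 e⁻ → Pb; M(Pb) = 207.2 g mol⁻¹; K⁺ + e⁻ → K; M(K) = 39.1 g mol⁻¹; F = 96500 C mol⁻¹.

11.5 g

n(Pb) = 30.6 / 207.2 = 0.1477 mol.
Since Pb²⁺ + 2 e⁻ → Pb, n(e⁻) passed = 2 × 0.1477 = 0.2954 mol.
Cells in series carry the same charge, so the same 0.2954 mol of electrons passes through cell 2.
K⁺ + e⁻ → K, so n(K) = 0.2954 / 1 = 0.2954 mol.
m(K) = 0.2954 × 39.1 = 11.5 g.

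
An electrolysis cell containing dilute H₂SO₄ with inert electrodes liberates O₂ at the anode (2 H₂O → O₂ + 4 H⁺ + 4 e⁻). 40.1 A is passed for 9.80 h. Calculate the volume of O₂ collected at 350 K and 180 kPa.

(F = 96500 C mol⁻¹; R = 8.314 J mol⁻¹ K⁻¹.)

59.3 L

Q = I·t = 40.10 A × 35280 s = 1415000 C.
n(e⁻) = Q/F = 1415000 / 96500 = 14.66 mol.
4 electrons are transferred per O₂ molecule, so n(O₂) = 14.66 / 4 = 3.665 mol.
V = nRT/P = (3.665 × 8.314 × 350) / (180 × 10³ Pa) = 0.0593 m³ = 59.3 L.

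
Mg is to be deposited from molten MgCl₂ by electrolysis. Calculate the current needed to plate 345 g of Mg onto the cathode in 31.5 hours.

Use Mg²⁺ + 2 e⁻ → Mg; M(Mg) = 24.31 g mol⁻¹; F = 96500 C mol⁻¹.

n(Mg) = 345 / 24.31 = 14.19 mol.
n(e⁻) = 2 × 14.19 = 28.38 mol.
Q = n(e⁻)·F = 28.38 × 96500 = 2739000 C.
I = Q/t = 2739000 / 113400 s = 24.2 A.

24.2 A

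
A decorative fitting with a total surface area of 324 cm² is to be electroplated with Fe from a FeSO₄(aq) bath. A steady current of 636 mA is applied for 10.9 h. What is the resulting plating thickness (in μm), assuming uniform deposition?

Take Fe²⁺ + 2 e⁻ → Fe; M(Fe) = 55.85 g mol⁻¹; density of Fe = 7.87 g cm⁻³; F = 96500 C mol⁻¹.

28.3 μm

Q = I·t = 0.6360 × 39240 = 24960 C; n(e⁻) = 0.2586 mol.
n(Fe) = n(e⁻)/2 = 0.1293 mol, so m = 0.1293 × 55.85 = 7.222 g.
Volume = m/ρ = 7.222 / 7.87 = 0.9177 cm³.
Thickness = V/A = 0.9177 / 324 = 0.00283 cm = 28.3 μm.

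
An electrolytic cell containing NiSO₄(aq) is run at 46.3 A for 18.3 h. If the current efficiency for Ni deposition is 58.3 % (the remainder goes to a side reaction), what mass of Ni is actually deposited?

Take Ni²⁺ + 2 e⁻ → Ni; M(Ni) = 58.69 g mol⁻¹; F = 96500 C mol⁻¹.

Q = I·t = 46.30 × 65880 = 3050000 C.
n(e⁻) = 3050000/96500 = 31.61 mol; theoretically n(Ni) = 31.61/2 = 15.80 mol, m_theo = 927.6 g.
At 58.3 % efficiency, m_actual = 0.583 × 927.6 = 541 g.

541 g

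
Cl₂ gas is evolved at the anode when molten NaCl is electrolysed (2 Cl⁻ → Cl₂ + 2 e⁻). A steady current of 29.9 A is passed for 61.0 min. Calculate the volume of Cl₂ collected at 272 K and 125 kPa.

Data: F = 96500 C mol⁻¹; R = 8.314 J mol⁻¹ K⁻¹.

Q = I·t = 29.90 A × 3660.0 s = 109400 C.
n(e⁻) = Q/F = 109400 / 96500 = 1.134 mol.
2 electrons are transferred per Cl₂ molecule, so n(Cl₂) = 1.134 / 2 = 0.5670 mol.
V = nRT/P = (0.5670 × 8.314 × 272) / (125 × 10³ Pa) = 0.0103 m³ = 10.3 L.

10.3 L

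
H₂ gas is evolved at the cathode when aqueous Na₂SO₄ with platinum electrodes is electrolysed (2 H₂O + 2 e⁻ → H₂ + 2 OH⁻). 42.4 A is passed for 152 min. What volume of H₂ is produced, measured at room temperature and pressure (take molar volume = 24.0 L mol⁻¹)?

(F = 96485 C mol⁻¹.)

Q = I·t = 42.40 A × 9120.0 s = 386700 C.
n(e⁻) = Q/F = 386700 / 96485 = 4.008 mol.
2 electrons are transferred per H₂ molecule, so n(H₂) = 4.008 / 2 = 2.004 mol.
V = n × V_m = 2.004 × 24.0 = 48.1 L.

48.1 L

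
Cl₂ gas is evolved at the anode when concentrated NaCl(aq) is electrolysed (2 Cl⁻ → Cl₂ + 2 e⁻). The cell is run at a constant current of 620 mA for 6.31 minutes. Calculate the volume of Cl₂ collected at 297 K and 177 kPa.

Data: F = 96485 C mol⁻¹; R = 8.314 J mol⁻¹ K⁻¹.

0.0170 L

Q = I·t = 0.6200 A × 378.60 s = 234.7 C.
n(e⁻) = Q/F = 234.7 / 96485 = 0.002433 mol.
2 electrons are transferred per Cl₂ molecule, so n(Cl₂) = 0.002433 / 2 = 0.001216 mol.
V = nRT/P = (0.001216 × 8.314 × 297) / (177 × 10³ Pa) = 1.70 × 10⁻⁵ m³ = 0.0170 L.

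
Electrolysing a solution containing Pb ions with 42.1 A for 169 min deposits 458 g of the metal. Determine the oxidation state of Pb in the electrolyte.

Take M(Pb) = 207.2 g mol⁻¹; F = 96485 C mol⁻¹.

+2

Q = I·t = 42.10 A × 10140 s = 426900 C, so n(e⁻) = 426900/96485 = 4.424 mol.
n(Pb) deposited = 458 / 207.2 = 2.210 mol.
Electrons per atom = n(e⁻)/n(Pb) = 4.424 / 2.210 = 2.00 ≈ 2, so the ion is Pb²⁺.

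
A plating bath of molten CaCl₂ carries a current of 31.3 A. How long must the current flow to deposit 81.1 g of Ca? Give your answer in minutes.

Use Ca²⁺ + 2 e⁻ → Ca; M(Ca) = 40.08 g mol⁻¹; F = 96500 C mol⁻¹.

208 min

n(Ca) = m/M = 81.1 / 40.08 = 2.023 mol.
Each Ca atom requires 2 electrons, so n(e⁻) = 2 × 2.023 = 4.047 mol.
Q = n(e⁻)·F = 4.047 × 96500 = 390500 C.
t = Q/I = 390500 / 31.30 A = 12480 s = 208 min.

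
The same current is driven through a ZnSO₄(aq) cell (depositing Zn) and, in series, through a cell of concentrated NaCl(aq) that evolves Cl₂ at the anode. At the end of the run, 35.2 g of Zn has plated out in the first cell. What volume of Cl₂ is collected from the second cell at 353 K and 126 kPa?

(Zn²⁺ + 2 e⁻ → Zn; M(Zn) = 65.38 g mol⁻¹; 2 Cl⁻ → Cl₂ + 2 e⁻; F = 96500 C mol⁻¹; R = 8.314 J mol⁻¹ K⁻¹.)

12.5 L

n(Zn) = 35.2 / 65.38 = 0.5384 mol, so n(e⁻) = 2 × 0.5384 = 1.077 mol.
The cells are in series, so the same 1.077 mol of electrons passes through the second cell.
2 Cl⁻ → Cl₂ + 2 e⁻ — 2 mol e⁻ per mol Cl₂, so n(Cl₂) = 1.077/2 = 0.5384 mol.
V = nRT/P = (0.5384 × 8.314 × 353) / (126 × 10³) = 0.0125 m³ = 12.5 L.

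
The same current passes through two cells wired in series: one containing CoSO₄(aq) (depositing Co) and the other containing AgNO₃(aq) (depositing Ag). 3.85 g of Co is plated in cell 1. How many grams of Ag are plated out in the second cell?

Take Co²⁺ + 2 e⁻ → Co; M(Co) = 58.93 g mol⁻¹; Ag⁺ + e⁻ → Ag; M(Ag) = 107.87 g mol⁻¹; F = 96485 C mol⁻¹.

14.1 g

n(Co) = 3.85 / 58.93 = 0.06533 mol.
Since Co²⁺ + 2 e⁻ → Co, n(e⁻) passed = 2 × 0.06533 = 0.1307 mol.
Cells in series carry the same charge, so the same 0.1307 mol of electrons passes through cell 2.
Ag⁺ + e⁻ → Ag, so n(Ag) = 0.1307 / 1 = 0.1307 mol.
m(Ag) = 0.1307 × 107.87 = 14.1 g.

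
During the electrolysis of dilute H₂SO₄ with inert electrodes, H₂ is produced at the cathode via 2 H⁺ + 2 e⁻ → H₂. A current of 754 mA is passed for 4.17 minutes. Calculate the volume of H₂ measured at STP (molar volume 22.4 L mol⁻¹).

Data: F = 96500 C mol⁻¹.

Q = I·t = 0.7540 A × 250.20 s = 188.7 C.
n(e⁻) = Q/F = 188.7 / 96500 = 0.001955 mol.
2 electrons are transferred per H₂ molecule, so n(H₂) = 0.001955 / 2 = 0.0009775 mol.
V = n × V_m = 0.0009775 × 22.4 = 0.0219 L.

0.0219 L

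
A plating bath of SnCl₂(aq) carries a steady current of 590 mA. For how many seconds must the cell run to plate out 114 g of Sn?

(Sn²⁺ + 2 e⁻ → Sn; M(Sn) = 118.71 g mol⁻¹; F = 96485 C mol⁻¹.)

3.14 × 10⁵ s

n(Sn) = m/M = 114 / 118.71 = 0.9603 mol.
Each Sn atom requires 2 electrons, so n(e⁻) = 2 × 0.9603 = 1.921 mol.
Q = n(e⁻)·F = 1.921 × 96485 = 185300 C.
t = Q/I = 185300 / 0.5900 A = 314100 s.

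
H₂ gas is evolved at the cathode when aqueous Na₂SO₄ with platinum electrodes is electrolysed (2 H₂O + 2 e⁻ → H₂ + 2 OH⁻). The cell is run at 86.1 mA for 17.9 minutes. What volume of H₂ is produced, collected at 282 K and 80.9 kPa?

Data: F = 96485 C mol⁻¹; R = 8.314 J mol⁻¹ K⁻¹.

Q = I·t = 0.08610 A × 1074.0 s = 92.47 C.
n(e⁻) = Q/F = 92.47 / 96485 = 0.0009584 mol.
2 electrons are transferred per H₂ molecule, so n(H₂) = 0.0009584 / 2 = 0.0004792 mol.
V = nRT/P = (0.0004792 × 8.314 × 282) / (80.9 × 10³ Pa) = 1.39 × 10⁻⁵ m³ = 0.0139 L.

0.0139 L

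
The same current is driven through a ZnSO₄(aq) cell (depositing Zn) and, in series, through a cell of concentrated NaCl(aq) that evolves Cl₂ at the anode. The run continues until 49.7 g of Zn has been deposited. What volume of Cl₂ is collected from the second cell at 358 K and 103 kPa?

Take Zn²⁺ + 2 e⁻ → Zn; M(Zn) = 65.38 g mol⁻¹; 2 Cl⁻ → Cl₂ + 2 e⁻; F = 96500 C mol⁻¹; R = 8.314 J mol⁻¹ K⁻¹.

n(Zn) = 49.7 / 65.38 = 0.7602 mol, so n(e⁻) = 2 × 0.7602 = 1.520 mol.
The cells are in series, so the same 1.520 mol of electrons passes through the second cell.
2 Cl⁻ → Cl₂ + 2 e⁻ — 2 mol e⁻ per mol Cl₂, so n(Cl₂) = 1.520/2 = 0.7602 mol.
V = nRT/P = (0.7602 × 8.314 × 358) / (103 × 10³) = 0.0220 m³ = 22.0 L.

22.0 L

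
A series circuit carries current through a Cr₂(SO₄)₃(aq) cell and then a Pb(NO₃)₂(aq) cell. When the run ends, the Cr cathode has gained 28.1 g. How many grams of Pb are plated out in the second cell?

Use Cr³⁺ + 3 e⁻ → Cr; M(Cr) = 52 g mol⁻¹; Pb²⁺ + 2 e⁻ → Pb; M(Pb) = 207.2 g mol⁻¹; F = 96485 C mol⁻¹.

n(Cr) = 28.1 / 52 = 0.5404 mol.
Since Cr³⁺ + 3 e⁻ → Cr, n(e⁻) passed = 3 × 0.5404 = 1.621 mol.
Cells in series carry the same charge, so the same 1.621 mol of electrons passes through cell 2.
Pb²⁺ + 2 e⁻ → Pb, so n(Pb) = 1.621 / 2 = 0.8106 mol.
m(Pb) = 0.8106 × 207.2 = 168 g.

168 g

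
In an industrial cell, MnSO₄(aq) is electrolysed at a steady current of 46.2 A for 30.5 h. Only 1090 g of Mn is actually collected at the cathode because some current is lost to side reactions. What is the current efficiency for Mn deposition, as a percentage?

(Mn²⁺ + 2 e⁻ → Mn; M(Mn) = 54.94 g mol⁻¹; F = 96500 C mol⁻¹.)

Q = I·t = 46.20 × 109800 = 5073000 C; n(e⁻) = 5073000/96500 = 52.57 mol.
Theoretical n(Mn) = n(e⁻)/2 = 26.28 mol, i.e. m_theo = 26.28 × 54.94 = 1444 g.
Efficiency = m_actual / m_theo = 1090 / 1444 = 75.5 %.

75.5 %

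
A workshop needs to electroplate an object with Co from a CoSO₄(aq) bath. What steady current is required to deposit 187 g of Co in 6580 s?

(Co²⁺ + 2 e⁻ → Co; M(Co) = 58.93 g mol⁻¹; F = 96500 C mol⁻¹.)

93.1 A

n(Co) = 187 / 58.93 = 3.173 mol.
n(e⁻) = 2 × 3.173 = 6.347 mol.
Q = n(e⁻)·F = 6.347 × 96500 = 612400 C.
I = Q/t = 612400 / 6580.0 s = 93.1 A.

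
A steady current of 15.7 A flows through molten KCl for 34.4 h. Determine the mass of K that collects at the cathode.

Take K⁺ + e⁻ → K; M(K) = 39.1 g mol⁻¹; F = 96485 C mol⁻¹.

788 g

Q = I·t = 15.70 A × 123840 s = 1944000 C.
n(e⁻) = Q/F = 1944000 / 96485 = 20.15 mol.
K⁺ + e⁻ → K, so n(K) = n(e⁻)/1 = 20.15 mol.
m = n·M = 20.15 × 39.1 = 788 g.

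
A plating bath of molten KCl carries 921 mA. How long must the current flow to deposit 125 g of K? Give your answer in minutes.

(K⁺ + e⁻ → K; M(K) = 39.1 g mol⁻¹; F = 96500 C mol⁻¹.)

n(K) = m/M = 125 / 39.1 = 3.197 mol.
Each K atom requires 1 electron, so n(e⁻) = 1 × 3.197 = 3.197 mol.
Q = n(e⁻)·F = 3.197 × 96500 = 308500 C.
t = Q/I = 308500 / 0.9210 A = 335000 s = 5580 min.

5580 min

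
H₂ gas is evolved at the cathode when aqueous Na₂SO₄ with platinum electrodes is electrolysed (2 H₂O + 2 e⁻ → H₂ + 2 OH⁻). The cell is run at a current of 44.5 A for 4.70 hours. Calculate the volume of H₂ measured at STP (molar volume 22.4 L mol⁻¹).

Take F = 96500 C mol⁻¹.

87.4 L

Q = I·t = 44.50 A × 16920 s = 752900 C.
n(e⁻) = Q/F = 752900 / 96500 = 7.802 mol.
2 electrons are transferred per H₂ molecule, so n(H₂) = 7.802 / 2 = 3.901 mol.
V = n × V_m = 3.901 × 22.4 = 87.4 L.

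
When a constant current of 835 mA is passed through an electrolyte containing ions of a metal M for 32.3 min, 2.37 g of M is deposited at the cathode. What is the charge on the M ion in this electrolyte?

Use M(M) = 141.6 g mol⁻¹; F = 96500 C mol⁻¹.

Q = I·t = 0.8350 A × 1938.0 s = 1618 C, so n(e⁻) = 1618/96500 = 0.01677 mol.
n(M) deposited = 2.37 / 141.6 = 0.01674 mol.
Electrons per atom = n(e⁻)/n(M) = 0.01677 / 0.01674 = 1.00 ≈ 1, so the ion is M⁺.

+1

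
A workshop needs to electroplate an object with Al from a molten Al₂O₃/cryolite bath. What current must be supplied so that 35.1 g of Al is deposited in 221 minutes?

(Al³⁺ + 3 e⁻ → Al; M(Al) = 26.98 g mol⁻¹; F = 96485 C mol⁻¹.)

n(Al) = 35.1 / 26.98 = 1.301 mol.
n(e⁻) = 3 × 1.301 = 3.903 mol.
Q = n(e⁻)·F = 3.903 × 96485 = 376600 C.
I = Q/t = 376600 / 13260 s = 28.4 A.

28.4 A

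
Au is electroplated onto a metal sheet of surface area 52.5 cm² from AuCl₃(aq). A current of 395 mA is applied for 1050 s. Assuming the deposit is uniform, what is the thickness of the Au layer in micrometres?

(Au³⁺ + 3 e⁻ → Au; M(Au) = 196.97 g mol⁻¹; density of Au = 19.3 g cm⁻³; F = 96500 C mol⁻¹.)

2.78 μm

Q = I·t = 0.3950 × 1050.0 = 414.8 C; n(e⁻) = 0.004298 mol.
n(Au) = n(e⁻)/3 = 0.001433 mol, so m = 0.001433 × 196.97 = 0.2822 g.
Volume = m/ρ = 0.2822 / 19.3 = 0.01462 cm³.
Thickness = V/A = 0.01462 / 52.5 = 2.78 × 10⁻⁴ cm = 2.78 μm.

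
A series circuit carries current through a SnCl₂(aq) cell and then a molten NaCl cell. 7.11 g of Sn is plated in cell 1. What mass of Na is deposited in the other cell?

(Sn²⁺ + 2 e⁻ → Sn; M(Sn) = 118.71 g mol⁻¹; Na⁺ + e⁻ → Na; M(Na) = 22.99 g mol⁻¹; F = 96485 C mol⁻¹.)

n(Sn) = 7.11 / 118.71 = 0.05989 mol.
Since Sn²⁺ + 2 e⁻ → Sn, n(e⁻) passed = 2 × 0.05989 = 0.1198 mol.
Cells in series carry the same charge, so the same 0.1198 mol of electrons passes through cell 2.
Na⁺ + e⁻ → Na, so n(Na) = 0.1198 / 1 = 0.1198 mol.
m(Na) = 0.1198 × 22.99 = 2.75 g.

2.75 g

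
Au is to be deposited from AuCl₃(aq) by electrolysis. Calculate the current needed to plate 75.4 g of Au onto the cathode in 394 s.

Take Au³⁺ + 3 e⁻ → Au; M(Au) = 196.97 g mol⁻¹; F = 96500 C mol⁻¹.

281 A

n(Au) = 75.4 / 196.97 = 0.3828 mol.
n(e⁻) = 3 × 0.3828 = 1.148 mol.
Q = n(e⁻)·F = 1.148 × 96500 = 110800 C.
I = Q/t = 110800 / 394.00 s = 281 A.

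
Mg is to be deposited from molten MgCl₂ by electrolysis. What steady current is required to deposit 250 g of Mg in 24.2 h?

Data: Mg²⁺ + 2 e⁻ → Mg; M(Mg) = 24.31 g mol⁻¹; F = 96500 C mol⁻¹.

22.8 A

n(Mg) = 250 / 24.31 = 10.28 mol.
n(e⁻) = 2 × 10.28 = 20.57 mol.
Q = n(e⁻)·F = 20.57 × 96500 = 1985000 C.
I = Q/t = 1985000 / 87120 s = 22.8 A.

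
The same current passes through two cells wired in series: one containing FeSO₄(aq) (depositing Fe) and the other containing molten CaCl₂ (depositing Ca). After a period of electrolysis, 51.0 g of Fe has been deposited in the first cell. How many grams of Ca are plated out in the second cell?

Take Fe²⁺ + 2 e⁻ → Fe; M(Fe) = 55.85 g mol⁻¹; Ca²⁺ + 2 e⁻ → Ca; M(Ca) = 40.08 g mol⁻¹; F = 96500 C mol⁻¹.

36.6 g

n(Fe) = 51.0 / 55.85 = 0.9132 mol.
Since Fe²⁺ + 2 e⁻ → Fe, n(e⁻) passed = 2 × 0.9132 = 1.826 mol.
Cells in series carry the same charge, so the same 1.826 mol of electrons passes through cell 2.
Ca²⁺ + 2 e⁻ → Ca, so n(Ca) = 1.826 / 2 = 0.9132 mol.
m(Ca) = 0.9132 × 40.08 = 36.6 g.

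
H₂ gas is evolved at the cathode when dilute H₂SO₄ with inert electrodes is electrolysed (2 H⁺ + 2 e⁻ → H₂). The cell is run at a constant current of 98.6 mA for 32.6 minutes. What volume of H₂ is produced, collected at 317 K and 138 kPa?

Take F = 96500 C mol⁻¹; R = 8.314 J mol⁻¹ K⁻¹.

0.0191 L

Q = I·t = 0.09860 A × 1956.0 s = 192.9 C.
n(e⁻) = Q/F = 192.9 / 96500 = 0.001999 mol.
2 electrons are transferred per H₂ molecule, so n(H₂) = 0.001999 / 2 = 0.0009993 mol.
V = nRT/P = (0.0009993 × 8.314 × 317) / (138 × 10³ Pa) = 1.91 × 10⁻⁵ m³ = 0.0191 L.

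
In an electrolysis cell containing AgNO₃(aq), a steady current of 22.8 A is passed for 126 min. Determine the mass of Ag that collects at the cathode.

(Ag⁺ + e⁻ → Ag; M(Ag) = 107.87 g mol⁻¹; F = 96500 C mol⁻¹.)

Q = I·t = 22.80 A × 7560.0 s = 172400 C.
n(e⁻) = Q/F = 172400 / 96500 = 1.786 mol.
Ag⁺ + e⁻ → Ag, so n(Ag) = n(e⁻)/1 = 1.786 mol.
m = n·M = 1.786 × 107.87 = 193 g.

193 g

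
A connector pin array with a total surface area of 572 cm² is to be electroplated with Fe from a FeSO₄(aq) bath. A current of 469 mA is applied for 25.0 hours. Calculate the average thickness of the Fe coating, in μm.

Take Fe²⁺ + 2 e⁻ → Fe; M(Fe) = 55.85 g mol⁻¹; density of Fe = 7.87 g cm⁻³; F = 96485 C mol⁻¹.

27.1 μm

Q = I·t = 0.4690 × 90000 = 42210 C; n(e⁻) = 0.4375 mol.
n(Fe) = n(e⁻)/2 = 0.2187 mol, so m = 0.2187 × 55.85 = 12.22 g.
Volume = m/ρ = 12.22 / 7.87 = 1.552 cm³.
Thickness = V/A = 1.552 / 572 = 0.00271 cm = 27.1 μm.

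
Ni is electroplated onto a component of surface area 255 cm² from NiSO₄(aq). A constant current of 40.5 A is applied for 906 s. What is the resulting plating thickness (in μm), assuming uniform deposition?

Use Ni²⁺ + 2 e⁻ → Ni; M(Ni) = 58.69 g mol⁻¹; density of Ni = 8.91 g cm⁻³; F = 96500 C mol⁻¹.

49.1 μm

Q = I·t = 40.50 × 906.00 = 36690 C; n(e⁻) = 0.3802 mol.
n(Ni) = n(e⁻)/2 = 0.1901 mol, so m = 0.1901 × 58.69 = 11.16 g.
Volume = m/ρ = 11.16 / 8.91 = 1.252 cm³.
Thickness = V/A = 1.252 / 255 = 0.00491 cm = 49.1 μm.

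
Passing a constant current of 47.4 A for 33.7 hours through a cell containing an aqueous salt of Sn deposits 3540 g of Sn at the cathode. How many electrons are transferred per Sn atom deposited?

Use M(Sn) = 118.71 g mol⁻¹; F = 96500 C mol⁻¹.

Q = I·t = 47.40 A × 121320 s = 5751000 C, so n(e⁻) = 5751000/96500 = 59.59 mol.
n(Sn) deposited = 3540 / 118.71 = 29.82 mol.
Electrons per atom = n(e⁻)/n(Sn) = 59.59 / 29.82 = 2.00 ≈ 2, so the ion is Sn²⁺.

2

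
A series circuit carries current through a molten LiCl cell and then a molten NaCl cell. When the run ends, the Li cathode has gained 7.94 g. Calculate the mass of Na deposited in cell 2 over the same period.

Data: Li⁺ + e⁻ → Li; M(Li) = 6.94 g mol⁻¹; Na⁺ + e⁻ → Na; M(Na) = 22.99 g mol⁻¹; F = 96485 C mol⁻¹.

n(Li) = 7.94 / 6.94 = 1.144 mol.
Since Li⁺ + e⁻ → Li, n(e⁻) passed = 1 × 1.144 = 1.144 mol.
Cells in series carry the same charge, so the same 1.144 mol of electrons passes through cell 2.
Na⁺ + e⁻ → Na, so n(Na) = 1.144 / 1 = 1.144 mol.
m(Na) = 1.144 × 22.99 = 26.3 g.

26.3 g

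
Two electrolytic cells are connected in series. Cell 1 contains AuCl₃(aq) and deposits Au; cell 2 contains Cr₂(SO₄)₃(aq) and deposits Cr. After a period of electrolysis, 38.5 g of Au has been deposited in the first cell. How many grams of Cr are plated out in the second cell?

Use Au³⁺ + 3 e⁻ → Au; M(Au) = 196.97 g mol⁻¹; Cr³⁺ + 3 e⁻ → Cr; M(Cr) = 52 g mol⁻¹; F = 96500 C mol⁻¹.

n(Au) = 38.5 / 196.97 = 0.1955 mol.
Since Au³⁺ + 3 e⁻ → Au, n(e⁻) passed = 3 × 0.1955 = 0.5864 mol.
Cells in series carry the same charge, so the same 0.5864 mol of electrons passes through cell 2.
Cr³⁺ + 3 e⁻ → Cr, so n(Cr) = 0.5864 / 3 = 0.1955 mol.
m(Cr) = 0.1955 × 52 = 10.2 g.

10.2 g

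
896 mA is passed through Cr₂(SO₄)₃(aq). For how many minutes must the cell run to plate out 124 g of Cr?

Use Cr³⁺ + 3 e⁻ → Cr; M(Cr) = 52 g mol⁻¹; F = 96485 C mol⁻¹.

12800 min

n(Cr) = m/M = 124 / 52 = 2.385 mol.
Each Cr atom requires 3 electrons, so n(e⁻) = 3 × 2.385 = 7.154 mol.
Q = n(e⁻)·F = 7.154 × 96485 = 690200 C.
t = Q/I = 690200 / 0.8960 A = 770400 s = 12800 min.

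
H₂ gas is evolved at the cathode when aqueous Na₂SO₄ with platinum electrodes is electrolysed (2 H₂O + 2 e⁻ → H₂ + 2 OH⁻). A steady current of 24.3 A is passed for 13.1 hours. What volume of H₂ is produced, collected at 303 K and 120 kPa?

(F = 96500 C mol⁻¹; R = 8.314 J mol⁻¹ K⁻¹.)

125 L

Q = I·t = 24.30 A × 47160 s = 1146000 C.
n(e⁻) = Q/F = 1146000 / 96500 = 11.88 mol.
2 electrons are transferred per H₂ molecule, so n(H₂) = 11.88 / 2 = 5.938 mol.
V = nRT/P = (5.938 × 8.314 × 303) / (120 × 10³ Pa) = 0.125 m³ = 125 L.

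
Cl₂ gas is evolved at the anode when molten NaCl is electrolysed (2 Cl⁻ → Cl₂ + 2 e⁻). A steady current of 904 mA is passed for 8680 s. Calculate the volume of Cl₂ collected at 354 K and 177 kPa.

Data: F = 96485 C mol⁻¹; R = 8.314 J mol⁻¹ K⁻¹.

0.676 L

Q = I·t = 0.9040 A × 8680.0 s = 7847 C.
n(e⁻) = Q/F = 7847 / 96485 = 0.08133 mol.
2 electrons are transferred per Cl₂ molecule, so n(Cl₂) = 0.08133 / 2 = 0.04066 mol.
V = nRT/P = (0.04066 × 8.314 × 354) / (177 × 10³ Pa) = 6.76 × 10⁻⁴ m³ = 0.676 L.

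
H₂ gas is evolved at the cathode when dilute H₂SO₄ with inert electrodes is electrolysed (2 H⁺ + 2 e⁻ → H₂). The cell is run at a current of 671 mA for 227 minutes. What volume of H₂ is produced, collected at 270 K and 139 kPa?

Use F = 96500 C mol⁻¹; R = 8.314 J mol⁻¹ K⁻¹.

Q = I·t = 0.6710 A × 13620 s = 9139 C.
n(e⁻) = Q/F = 9139 / 96500 = 0.09470 mol.
2 electrons are transferred per H₂ molecule, so n(H₂) = 0.09470 / 2 = 0.04735 mol.
V = nRT/P = (0.04735 × 8.314 × 270) / (139 × 10³ Pa) = 7.65 × 10⁻⁴ m³ = 0.765 L.

0.765 L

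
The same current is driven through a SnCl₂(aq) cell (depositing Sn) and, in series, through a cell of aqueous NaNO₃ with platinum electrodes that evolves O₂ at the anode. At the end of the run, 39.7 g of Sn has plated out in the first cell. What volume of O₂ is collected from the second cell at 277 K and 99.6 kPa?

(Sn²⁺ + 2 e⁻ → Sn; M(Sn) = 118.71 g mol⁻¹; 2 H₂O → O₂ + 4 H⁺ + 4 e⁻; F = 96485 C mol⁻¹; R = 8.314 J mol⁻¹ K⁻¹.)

n(Sn) = 39.7 / 118.71 = 0.3344 mol, so n(e⁻) = 2 × 0.3344 = 0.6689 mol.
The cells are in series, so the same 0.6689 mol of electrons passes through the second cell.
2 H₂O → O₂ + 4 H⁺ + 4 e⁻ — 4 mol e⁻ per mol O₂, so n(O₂) = 0.6689/4 = 0.1672 mol.
V = nRT/P = (0.1672 × 8.314 × 277) / (99.6 × 10³) = 0.00387 m³ = 3.87 L.

3.87 L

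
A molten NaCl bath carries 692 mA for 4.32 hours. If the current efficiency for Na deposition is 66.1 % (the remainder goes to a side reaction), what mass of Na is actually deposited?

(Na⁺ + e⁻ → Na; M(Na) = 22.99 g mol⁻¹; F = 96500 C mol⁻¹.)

1.69 g

Q = I·t = 0.6920 × 15552 = 10760 C.
n(e⁻) = 10760/96500 = 0.1115 mol; theoretically n(Na) = 0.1115/1 = 0.1115 mol, m_theo = 2.564 g.
At 66.1 % efficiency, m_actual = 0.661 × 2.564 = 1.69 g.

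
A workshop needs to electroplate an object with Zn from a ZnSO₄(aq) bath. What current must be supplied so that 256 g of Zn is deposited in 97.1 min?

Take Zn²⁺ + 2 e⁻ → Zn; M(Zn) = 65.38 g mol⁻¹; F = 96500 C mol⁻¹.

130 A

n(Zn) = 256 / 65.38 = 3.916 mol.
n(e⁻) = 2 × 3.916 = 7.831 mol.
Q = n(e⁻)·F = 7.831 × 96500 = 755700 C.
I = Q/t = 755700 / 5826.0 s = 130 A.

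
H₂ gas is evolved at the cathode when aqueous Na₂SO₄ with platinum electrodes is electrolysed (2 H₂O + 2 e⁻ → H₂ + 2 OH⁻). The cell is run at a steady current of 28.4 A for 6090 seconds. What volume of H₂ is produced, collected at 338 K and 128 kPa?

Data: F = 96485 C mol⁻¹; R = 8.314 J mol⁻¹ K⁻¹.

19.7 L

Q = I·t = 28.40 A × 6090.0 s = 173000 C.
n(e⁻) = Q/F = 173000 / 96485 = 1.793 mol.
2 electrons are transferred per H₂ molecule, so n(H₂) = 1.793 / 2 = 0.8963 mol.
V = nRT/P = (0.8963 × 8.314 × 338) / (128 × 10³ Pa) = 0.0197 m³ = 19.7 L.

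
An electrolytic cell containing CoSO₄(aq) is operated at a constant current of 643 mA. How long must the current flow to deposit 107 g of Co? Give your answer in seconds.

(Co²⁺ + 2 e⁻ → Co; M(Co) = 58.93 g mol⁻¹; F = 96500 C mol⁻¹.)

n(Co) = m/M = 107 / 58.93 = 1.816 mol.
Each Co atom requires 2 electrons, so n(e⁻) = 2 × 1.816 = 3.631 mol.
Q = n(e⁻)·F = 3.631 × 96500 = 350400 C.
t = Q/I = 350400 / 0.6430 A = 545000 s.

5.45 × 10⁵ s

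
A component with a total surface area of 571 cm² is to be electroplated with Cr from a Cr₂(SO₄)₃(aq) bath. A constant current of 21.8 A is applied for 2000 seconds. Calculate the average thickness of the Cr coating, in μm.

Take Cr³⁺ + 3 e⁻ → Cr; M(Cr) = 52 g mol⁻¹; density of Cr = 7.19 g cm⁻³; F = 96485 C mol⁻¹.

19.1 μm

Q = I·t = 21.80 × 2000.0 = 43600 C; n(e⁻) = 0.4519 mol.
n(Cr) = n(e⁻)/3 = 0.1506 mol, so m = 0.1506 × 52 = 7.833 g.
Volume = m/ρ = 7.833 / 7.19 = 1.089 cm³.
Thickness = V/A = 1.089 / 571 = 0.00191 cm = 19.1 μm.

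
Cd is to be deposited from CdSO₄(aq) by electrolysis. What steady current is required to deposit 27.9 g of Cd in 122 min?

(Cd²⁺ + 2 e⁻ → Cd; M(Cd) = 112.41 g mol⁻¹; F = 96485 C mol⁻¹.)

6.54 A

n(Cd) = 27.9 / 112.41 = 0.2482 mol.
n(e⁻) = 2 × 0.2482 = 0.4964 mol.
Q = n(e⁻)·F = 0.4964 × 96485 = 47890 C.
I = Q/t = 47890 / 7320.0 s = 6.54 A.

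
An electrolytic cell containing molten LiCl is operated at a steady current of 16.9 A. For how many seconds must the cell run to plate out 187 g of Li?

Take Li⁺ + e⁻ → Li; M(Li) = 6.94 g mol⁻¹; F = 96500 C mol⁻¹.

n(Li) = m/M = 187 / 6.94 = 26.95 mol.
Each Li atom requires 1 electron, so n(e⁻) = 1 × 26.95 = 26.95 mol.
Q = n(e⁻)·F = 26.95 × 96500 = 2600000 C.
t = Q/I = 2600000 / 16.90 A = 153900 s.

1.54 × 10⁵ s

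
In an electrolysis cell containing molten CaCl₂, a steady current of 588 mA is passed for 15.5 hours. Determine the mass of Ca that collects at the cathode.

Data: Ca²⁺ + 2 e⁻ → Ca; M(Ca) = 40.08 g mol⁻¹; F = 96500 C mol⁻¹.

Q = I·t = 0.5880 A × 55800 s = 32810 C.
n(e⁻) = Q/F = 32810 / 96500 = 0.3400 mol.
Ca²⁺ + 2 e⁻ → Ca, so n(Ca) = n(e⁻)/2 = 0.1700 mol.
m = n·M = 0.1700 × 40.08 = 6.81 g.

6.81 g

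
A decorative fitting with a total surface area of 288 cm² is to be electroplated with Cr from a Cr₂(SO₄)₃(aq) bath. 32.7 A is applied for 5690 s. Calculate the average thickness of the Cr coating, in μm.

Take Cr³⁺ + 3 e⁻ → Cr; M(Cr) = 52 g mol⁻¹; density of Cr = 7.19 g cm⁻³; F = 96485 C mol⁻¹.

Q = I·t = 32.70 × 5690.0 = 186100 C; n(e⁻) = 1.928 mol.
n(Cr) = n(e⁻)/3 = 0.6428 mol, so m = 0.6428 × 52 = 33.43 g.
Volume = m/ρ = 33.43 / 7.19 = 4.649 cm³.
Thickness = V/A = 4.649 / 288 = 0.0161 cm = 161 μm.

161 μm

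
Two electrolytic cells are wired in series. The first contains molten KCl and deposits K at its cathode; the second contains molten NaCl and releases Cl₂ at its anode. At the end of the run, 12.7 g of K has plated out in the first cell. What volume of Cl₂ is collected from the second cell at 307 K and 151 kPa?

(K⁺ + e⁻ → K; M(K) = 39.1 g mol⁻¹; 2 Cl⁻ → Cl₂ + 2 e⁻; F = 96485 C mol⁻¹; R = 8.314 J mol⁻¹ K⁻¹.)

n(K) = 12.7 / 39.1 = 0.3248 mol, so n(e⁻) = 1 × 0.3248 = 0.3248 mol.
The cells are in series, so the same 0.3248 mol of electrons passes through the second cell.
2 Cl⁻ → Cl₂ + 2 e⁻ — 2 mol e⁻ per mol Cl₂, so n(Cl₂) = 0.3248/2 = 0.1624 mol.
V = nRT/P = (0.1624 × 8.314 × 307) / (151 × 10³) = 0.00275 m³ = 2.75 L.

2.75 L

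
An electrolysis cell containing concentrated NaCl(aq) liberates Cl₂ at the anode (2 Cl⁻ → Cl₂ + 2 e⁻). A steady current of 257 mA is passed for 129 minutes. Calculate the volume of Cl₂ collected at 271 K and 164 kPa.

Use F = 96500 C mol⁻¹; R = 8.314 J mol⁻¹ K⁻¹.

Q = I·t = 0.2570 A × 7740.0 s = 1989 C.
n(e⁻) = Q/F = 1989 / 96500 = 0.02061 mol.
2 electrons are transferred per Cl₂ molecule, so n(Cl₂) = 0.02061 / 2 = 0.01031 mol.
V = nRT/P = (0.01031 × 8.314 × 271) / (164 × 10³ Pa) = 1.42 × 10⁻⁴ m³ = 0.142 L.

0.142 L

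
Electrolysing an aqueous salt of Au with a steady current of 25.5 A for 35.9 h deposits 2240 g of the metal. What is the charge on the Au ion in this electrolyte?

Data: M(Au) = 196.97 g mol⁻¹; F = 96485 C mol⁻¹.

Q = I·t = 25.50 A × 129240 s = 3296000 C, so n(e⁻) = 3296000/96485 = 34.16 mol.
n(Au) deposited = 2240 / 196.97 = 11.37 mol.
Electrons per atom = n(e⁻)/n(Au) = 34.16 / 11.37 = 3.00 ≈ 3, so the ion is Au³⁺.

+3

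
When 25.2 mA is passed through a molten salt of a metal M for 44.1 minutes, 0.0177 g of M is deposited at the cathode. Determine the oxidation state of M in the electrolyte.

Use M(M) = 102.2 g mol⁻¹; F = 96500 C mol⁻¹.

+4

Q = I·t = 0.02520 A × 2646.0 s = 66.68 C, so n(e⁻) = 66.68/96500 = 0.0006910 mol.
n(M) deposited = 0.0177 / 102.2 = 0.0001732 mol.
Electrons per atom = n(e⁻)/n(M) = 0.0006910 / 0.0001732 = 3.99 ≈ 4, so the ion is M⁴⁺.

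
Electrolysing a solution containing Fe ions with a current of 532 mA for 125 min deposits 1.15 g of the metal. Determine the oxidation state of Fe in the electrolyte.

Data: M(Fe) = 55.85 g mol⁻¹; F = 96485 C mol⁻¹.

+2

Q = I·t = 0.5320 A × 7500.0 s = 3990 C, so n(e⁻) = 3990/96485 = 0.04135 mol.
n(Fe) deposited = 1.15 / 55.85 = 0.02059 mol.
Electrons per atom = n(e⁻)/n(Fe) = 0.04135 / 0.02059 = 2.01 ≈ 2, so the ion is Fe²⁺.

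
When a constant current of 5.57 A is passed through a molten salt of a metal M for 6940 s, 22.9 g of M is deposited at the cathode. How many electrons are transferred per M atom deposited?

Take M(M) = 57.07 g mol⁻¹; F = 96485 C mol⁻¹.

Q = I·t = 5.570 A × 6940.0 s = 38660 C, so n(e⁻) = 38660/96485 = 0.4006 mol.
n(M) deposited = 22.9 / 57.07 = 0.4013 mol.
Electrons per atom = n(e⁻)/n(M) = 0.4006 / 0.4013 = 0.998 ≈ 1, so the ion is M⁺.

1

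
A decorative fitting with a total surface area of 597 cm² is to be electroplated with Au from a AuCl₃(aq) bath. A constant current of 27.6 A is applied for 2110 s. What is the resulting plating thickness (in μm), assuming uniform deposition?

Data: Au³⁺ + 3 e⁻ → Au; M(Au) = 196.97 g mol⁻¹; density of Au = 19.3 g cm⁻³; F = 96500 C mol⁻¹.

34.4 μm

Q = I·t = 27.60 × 2110.0 = 58240 C; n(e⁻) = 0.6035 mol.
n(Au) = n(e⁻)/3 = 0.2012 mol, so m = 0.2012 × 196.97 = 39.62 g.
Volume = m/ρ = 39.62 / 19.3 = 2.053 cm³.
Thickness = V/A = 2.053 / 597 = 0.00344 cm = 34.4 μm.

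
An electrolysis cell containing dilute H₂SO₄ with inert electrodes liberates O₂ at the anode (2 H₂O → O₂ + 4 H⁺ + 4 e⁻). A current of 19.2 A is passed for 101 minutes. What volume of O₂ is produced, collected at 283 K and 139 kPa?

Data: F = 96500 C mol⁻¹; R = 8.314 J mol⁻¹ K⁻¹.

Q = I·t = 19.20 A × 6060.0 s = 116400 C.
n(e⁻) = Q/F = 116400 / 96500 = 1.206 mol.
4 electrons are transferred per O₂ molecule, so n(O₂) = 1.206 / 4 = 0.3014 mol.
V = nRT/P = (0.3014 × 8.314 × 283) / (139 × 10³ Pa) = 0.00510 m³ = 5.10 L.

5.10 L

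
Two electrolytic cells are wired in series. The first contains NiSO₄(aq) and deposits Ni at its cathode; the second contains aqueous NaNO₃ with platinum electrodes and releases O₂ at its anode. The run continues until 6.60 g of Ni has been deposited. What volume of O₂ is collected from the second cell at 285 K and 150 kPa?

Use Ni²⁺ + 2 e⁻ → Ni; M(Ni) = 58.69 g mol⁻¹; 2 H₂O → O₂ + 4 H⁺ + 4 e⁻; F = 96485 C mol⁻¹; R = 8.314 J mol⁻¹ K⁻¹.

n(Ni) = 6.60 / 58.69 = 0.1125 mol, so n(e⁻) = 2 × 0.1125 = 0.2249 mol.
The cells are in series, so the same 0.2249 mol of electrons passes through the second cell.
2 H₂O → O₂ + 4 H⁺ + 4 e⁻ — 4 mol e⁻ per mol O₂, so n(O₂) = 0.2249/4 = 0.05623 mol.
V = nRT/P = (0.05623 × 8.314 × 285) / (150 × 10³) = 8.88 × 10⁻⁴ m³ = 0.888 L.

0.888 L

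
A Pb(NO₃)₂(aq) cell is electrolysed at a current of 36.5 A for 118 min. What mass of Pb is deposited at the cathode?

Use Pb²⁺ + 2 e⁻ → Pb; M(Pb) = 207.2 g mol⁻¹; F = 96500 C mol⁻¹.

Q = I·t = 36.50 A × 7080.0 s = 258400 C.
n(e⁻) = Q/F = 258400 / 96500 = 2.678 mol.
Pb²⁺ + 2 e⁻ → Pb, so n(Pb) = n(e⁻)/2 = 1.339 mol.
m = n·M = 1.339 × 207.2 = 277 g.

277 g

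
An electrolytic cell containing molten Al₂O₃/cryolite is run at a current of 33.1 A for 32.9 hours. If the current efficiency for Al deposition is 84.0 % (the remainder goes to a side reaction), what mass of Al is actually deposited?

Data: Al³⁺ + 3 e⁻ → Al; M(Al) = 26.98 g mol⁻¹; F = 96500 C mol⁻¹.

Q = I·t = 33.10 × 118440 = 3920000 C.
n(e⁻) = 3920000/96500 = 40.63 mol; theoretically n(Al) = 40.63/3 = 13.54 mol, m_theo = 365.4 g.
At 84.0 % efficiency, m_actual = 0.840 × 365.4 = 307 g.

307 g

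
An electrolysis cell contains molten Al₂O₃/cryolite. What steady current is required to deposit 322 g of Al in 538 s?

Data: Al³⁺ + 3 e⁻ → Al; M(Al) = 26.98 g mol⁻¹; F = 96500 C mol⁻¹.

6420 A

n(Al) = 322 / 26.98 = 11.93 mol.
n(e⁻) = 3 × 11.93 = 35.80 mol.
Q = n(e⁻)·F = 35.80 × 96500 = 3455000 C.
I = Q/t = 3455000 / 538.00 s = 6420 A.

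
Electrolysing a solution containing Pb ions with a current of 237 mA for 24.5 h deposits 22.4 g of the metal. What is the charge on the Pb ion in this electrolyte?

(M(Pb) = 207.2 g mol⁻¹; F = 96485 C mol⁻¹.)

Q = I·t = 0.2370 A × 88200 s = 20900 C, so n(e⁻) = 20900/96485 = 0.2166 mol.
n(Pb) deposited = 22.4 / 207.2 = 0.1081 mol.
Electrons per atom = n(e⁻)/n(Pb) = 0.2166 / 0.1081 = 2.00 ≈ 2, so the ion is Pb²⁺.

+2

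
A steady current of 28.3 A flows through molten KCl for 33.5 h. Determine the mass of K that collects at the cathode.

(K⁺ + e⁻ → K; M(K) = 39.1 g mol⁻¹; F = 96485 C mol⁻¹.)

Q = I·t = 28.30 A × 120600 s = 3413000 C.
n(e⁻) = Q/F = 3413000 / 96485 = 35.37 mol.
K⁺ + e⁻ → K, so n(K) = n(e⁻)/1 = 35.37 mol.
m = n·M = 35.37 × 39.1 = 1380 g.

1380 g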